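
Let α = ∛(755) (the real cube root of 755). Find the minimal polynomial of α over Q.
m_α(x) = x^3 - 755

α satisfies α^3 = 755, so x^3 - 755 annihilates α. By the rational root test, a rational root p/q (in lowest terms) of x^3 - 755 would satisfy p^3 = 755 q^3, forcing q = 1 and p^3 = 755; but 755 is not a perfect cube, contradiction. A monic cubic over Q with no rational root is irreducible (any nontrivial factorization would include a linear factor). Hence x^3 - 755 is the minimal polynomial of α, and in particular [Q(α):Q] = 3.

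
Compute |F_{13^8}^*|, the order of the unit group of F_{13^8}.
|F_{13^8}^*| = 815730720

F_{13^8} has 13^8 = 815730721 elements; its multiplicative group consists of all nonzero elements, so |F_{13^8}^*| = 815730721 - 1 = 815730720. (It is cyclic since any finite subgroup of the multiplicative group of a field is cyclic.)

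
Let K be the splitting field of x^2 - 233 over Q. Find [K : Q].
[K : Q] = 2

f(x) = x^2 - 233 factors as (x - √233)(x + √233). The splitting field is K = Q(√233). Since 233 is squarefree and > 1, it is not a perfect square, so x^2 - 233 is irreducible over Q and [Q(√233) : Q] = 2. Hence [K : Q] = 2.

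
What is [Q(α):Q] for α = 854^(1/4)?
[Q(α):Q] = 4

α is a root of x^4 - 854. By Eisenstein's criterion at the prime p = 2 (which divides the constant term 854 but p^2 = 4 does not, since 854 is squarefree), x^4 - 854 is irreducible over Q. Hence [Q(α):Q] = 4.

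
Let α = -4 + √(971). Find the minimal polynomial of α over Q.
m_α(x) = x^2 + 8x - 955

From α + 4 = √(971), squaring gives (α + 4)^2 = 971, i.e. α^2 + 8α + 16 = 971, so α^2 + 8α - 955 = 0. The discriminant of x^2 + 8x - 955 is (8)^2 - 4·(-955) = 64 + 3820 = 3884, and 4·(971) is not a perfect square in Q since 971 is squarefree and ≠ 1. Hence x^2 + 8x - 955 is irreducible over Q and is the minimal polynomial of α.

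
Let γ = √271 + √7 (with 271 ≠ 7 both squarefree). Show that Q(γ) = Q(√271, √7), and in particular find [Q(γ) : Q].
[Q(γ) : Q] = 4 (equivalently, Q(γ) = Q(√271, √7))

Obviously Q(γ) ⊆ Q(√271, √7), and [Q(√271, √7):Q] = 4 (since 271, 7 are distinct squarefree integers > 1 with 1897 not a perfect square). To show equality we compute the minimal polynomial of γ. From γ = √271 + √7: γ^2 = 271 + 2√(1897) + 7 = 278 + 2√(1897), so γ^2 - 278 = 2√(1897); squaring, (γ^2 - 278)^2 = 4·1897, i.e. γ^4 - 556γ^2 + 77284 - 7588 = 0, i.e. γ^4 - 556γ^2 + 69696 = 0. So γ is a root of x^4 - 556x^2 + 69696. This polynomial is irreducible over Q: it has no rational root (each ±√271 ± √7 is irrational), and any factorization into two quadratics over Q would force √(1897) ∈ Q (pairing opposite roots) or √271, √7 ∈ Q (other pairings), all impossible. Hence [Q(γ):Q] = 4 = [Q(√271, √7):Q], so Q(γ) = Q(√271, √7).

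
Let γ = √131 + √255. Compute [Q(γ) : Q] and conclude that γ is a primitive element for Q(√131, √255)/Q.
[Q(γ) : Q] = 4 (equivalently, Q(γ) = Q(√131, √255))

Obviously Q(γ) ⊆ Q(√131, √255), and [Q(√131, √255):Q] = 4 (since 131, 255 are distinct squarefree integers > 1 with 33405 not a perfect square). To show equality we compute the minimal polynomial of γ. From γ = √131 + √255: γ^2 = 131 + 2√(33405) + 255 = 386 + 2√(33405), so γ^2 - 386 = 2√(33405); squaring, (γ^2 - 386)^2 = 4·33405, i.e. γ^4 - 772γ^2 + 148996 - 133620 = 0, i.e. γ^4 - 772γ^2 + 15376 = 0. So γ is a root of x^4 - 772x^2 + 15376. This polynomial is irreducible over Q: it has no rational root (each ±√131 ± √255 is irrational), and any factorization into two quadratics over Q would force √(33405) ∈ Q (pairing opposite roots) or √131, √255 ∈ Q (other pairings), all impossible. Hence [Q(γ):Q] = 4 = [Q(√131, √255):Q], so Q(γ) = Q(√131, √255).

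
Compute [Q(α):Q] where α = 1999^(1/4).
[Q(α):Q] = 4

α is a root of x^4 - 1999. By Eisenstein's criterion at the prime p = 1999 (which divides the constant term 1999 but p^2 = 3996001 does not, since 1999 is squarefree), x^4 - 1999 is irreducible over Q. Hence [Q(α):Q] = 4.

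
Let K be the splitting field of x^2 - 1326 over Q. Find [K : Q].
[K : Q] = 2

f(x) = x^2 - 1326 factors as (x - √1326)(x + √1326). The splitting field is K = Q(√1326). Since 1326 is squarefree and > 1, it is not a perfect square, so x^2 - 1326 is irreducible over Q and [Q(√1326) : Q] = 2. Hence [K : Q] = 2.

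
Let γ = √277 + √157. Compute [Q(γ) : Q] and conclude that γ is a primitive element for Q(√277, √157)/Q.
[Q(γ) : Q] = 4 (equivalently, Q(γ) = Q(√277, √157))

Obviously Q(γ) ⊆ Q(√277, √157), and [Q(√277, √157):Q] = 4 (since 277, 157 are distinct squarefree integers > 1 with 43489 not a perfect square). To show equality we compute the minimal polynomial of γ. From γ = √277 + √157: γ^2 = 277 + 2√(43489) + 157 = 434 + 2√(43489), so γ^2 - 434 = 2√(43489); squaring, (γ^2 - 434)^2 = 4·43489, i.e. γ^4 - 868γ^2 + 188356 - 173956 = 0, i.e. γ^4 - 868γ^2 + 14400 = 0. So γ is a root of x^4 - 868x^2 + 14400. This polynomial is irreducible over Q: it has no rational root (each ±√277 ± √157 is irrational), and any factorization into two quadratics over Q would force √(43489) ∈ Q (pairing opposite roots) or √277, √157 ∈ Q (other pairings), all impossible. Hence [Q(γ):Q] = 4 = [Q(√277, √157):Q], so Q(γ) = Q(√277, √157).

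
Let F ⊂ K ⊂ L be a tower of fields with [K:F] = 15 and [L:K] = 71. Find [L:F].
[L:F] = 1065

The tower law says that for any tower of field extensions F ⊂ K ⊂ L with finite degrees, [L:F] = [L:K] · [K:F]. Here this gives [L:F] = 71 · 15 = 1065.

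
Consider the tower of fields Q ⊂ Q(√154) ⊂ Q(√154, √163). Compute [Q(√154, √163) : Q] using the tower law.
[Q(√154, √163) : Q] = 4

[Q(√154):Q] = 2 (min poly x^2 - 154, irreducible since 154 is squarefree > 1). For the top step, suppose √163 ∈ Q(√154), say √163 = c + d√154 with c, d ∈ Q. Squaring: 163 = c^2 + 154d^2 + 2cd√154. Since √154 ∉ Q this forces 2cd = 0. If d = 0 then √163 = c ∈ Q, contradicting 163 squarefree > 1. If c = 0 then 163 = 154d^2, so 154·163 = (154d)^2 is a perfect square in Q — but 154·163 = 25102 is not a perfect square (since 154 and 163 are distinct squarefree integers). Contradiction. Hence √163 ∉ Q(√154), so x^2 - 163 stays irreducible over Q(√154) and [Q(√154, √163) : Q(√154)] = 2. By the tower law, [Q(√154, √163) : Q] = 2 · 2 = 4.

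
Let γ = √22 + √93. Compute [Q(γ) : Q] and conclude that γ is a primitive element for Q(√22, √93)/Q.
[Q(γ) : Q] = 4 (equivalently, Q(γ) = Q(√22, √93))

Obviously Q(γ) ⊆ Q(√22, √93), and [Q(√22, √93):Q] = 4 (since 22, 93 are distinct squarefree integers > 1 with 2046 not a perfect square). To show equality we compute the minimal polynomial of γ. From γ = √22 + √93: γ^2 = 22 + 2√(2046) + 93 = 115 + 2√(2046), so γ^2 - 115 = 2√(2046); squaring, (γ^2 - 115)^2 = 4·2046, i.e. γ^4 - 230γ^2 + 13225 - 8184 = 0, i.e. γ^4 - 230γ^2 + 5041 = 0. So γ is a root of x^4 - 230x^2 + 5041. This polynomial is irreducible over Q: it has no rational root (each ±√22 ± √93 is irrational), and any factorization into two quadratics over Q would force √(2046) ∈ Q (pairing opposite roots) or √22, √93 ∈ Q (other pairings), all impossible. Hence [Q(γ):Q] = 4 = [Q(√22, √93):Q], so Q(γ) = Q(√22, √93).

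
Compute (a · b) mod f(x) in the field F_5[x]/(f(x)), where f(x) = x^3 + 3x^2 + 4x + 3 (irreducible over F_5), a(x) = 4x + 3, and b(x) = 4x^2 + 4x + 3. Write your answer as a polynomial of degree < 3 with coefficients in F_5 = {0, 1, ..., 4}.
a · b ≡ 1 (mod f(x))

Multiply in F_5[x]: a(x)·b(x) = (4x + 3)·(4x^2 + 4x + 3) = x^3 + 3x^2 + 4x + 4. This has degree ≥ 3, so divide by f(x) over F_5: x^3 + 3x^2 + 4x + 4 = (1)·(x^3 + 3x^2 + 4x + 3) + (1). Hence a·b ≡ 1 (mod f). (F_5[x]/(f) is a field with 5^3 = 125 elements since f is irreducible of degree 3.)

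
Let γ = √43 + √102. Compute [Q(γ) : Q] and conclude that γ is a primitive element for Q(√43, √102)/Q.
[Q(γ) : Q] = 4 (equivalently, Q(γ) = Q(√43, √102))

Obviously Q(γ) ⊆ Q(√43, √102), and [Q(√43, √102):Q] = 4 (since 43, 102 are distinct squarefree integers > 1 with 4386 not a perfect square). To show equality we compute the minimal polynomial of γ. From γ = √43 + √102: γ^2 = 43 + 2√(4386) + 102 = 145 + 2√(4386), so γ^2 - 145 = 2√(4386); squaring, (γ^2 - 145)^2 = 4·4386, i.e. γ^4 - 290γ^2 + 21025 - 17544 = 0, i.e. γ^4 - 290γ^2 + 3481 = 0. So γ is a root of x^4 - 290x^2 + 3481. This polynomial is irreducible over Q: it has no rational root (each ±√43 ± √102 is irrational), and any factorization into two quadratics over Q would force √(4386) ∈ Q (pairing opposite roots) or √43, √102 ∈ Q (other pairings), all impossible. Hence [Q(γ):Q] = 4 = [Q(√43, √102):Q], so Q(γ) = Q(√43, √102).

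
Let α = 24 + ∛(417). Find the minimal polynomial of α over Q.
m_α(x) = x^3 - 72x^2 + 1728x - 14241

Set β = α - 24 = ∛(417), so β^3 = 417. Then (α - 24)^3 - 417 = 0, i.e. α is a root of g(x) = (x - 24)^3 - 417 = x^3 - 72x^2 + 1728x - 14241. Since g(x) = h(x - 24) where h(x) = x^3 - 417, and h is irreducible over Q (because 417 is not a perfect cube, so h has no rational root, and a monic cubic with no rational root is irreducible), g is also irreducible (irreducibility is preserved under the substitution x → x - 24). Hence m_α(x) = x^3 - 72x^2 + 1728x - 14241.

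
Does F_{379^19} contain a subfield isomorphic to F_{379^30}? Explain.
No: F_{379^30} is not a subfield of F_{379^19}

F_{p^m} embeds in F_{p^n} iff m | n. Here 30 ∤ 19 (since 19 = 0·30 + 19 with remainder 19 ≠ 0), so F_{379^30} is not a subfield of F_{379^19}. Equivalently: if it were, the tower law would give 30 = [F_{379^30}:F_379] dividing [F_{379^19}:F_379] = 19, contradiction.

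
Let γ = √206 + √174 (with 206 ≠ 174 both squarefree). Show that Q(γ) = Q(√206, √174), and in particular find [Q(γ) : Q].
[Q(γ) : Q] = 4 (equivalently, Q(γ) = Q(√206, √174))

Obviously Q(γ) ⊆ Q(√206, √174), and [Q(√206, √174):Q] = 4 (since 206, 174 are distinct squarefree integers > 1 with 35844 not a perfect square). To show equality we compute the minimal polynomial of γ. From γ = √206 + √174: γ^2 = 206 + 2√(35844) + 174 = 380 + 2√(35844), so γ^2 - 380 = 2√(35844); squaring, (γ^2 - 380)^2 = 4·35844, i.e. γ^4 - 760γ^2 + 144400 - 143376 = 0, i.e. γ^4 - 760γ^2 + 1024 = 0. So γ is a root of x^4 - 760x^2 + 1024. This polynomial is irreducible over Q: it has no rational root (each ±√206 ± √174 is irrational), and any factorization into two quadratics over Q would force √(35844) ∈ Q (pairing opposite roots) or √206, √174 ∈ Q (other pairings), all impossible. Hence [Q(γ):Q] = 4 = [Q(√206, √174):Q], so Q(γ) = Q(√206, √174).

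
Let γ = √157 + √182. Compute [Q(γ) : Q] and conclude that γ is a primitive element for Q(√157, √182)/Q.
[Q(γ) : Q] = 4 (equivalently, Q(γ) = Q(√157, √182))

Obviously Q(γ) ⊆ Q(√157, √182), and [Q(√157, √182):Q] = 4 (since 157, 182 are distinct squarefree integers > 1 with 28574 not a perfect square). To show equality we compute the minimal polynomial of γ. From γ = √157 + √182: γ^2 = 157 + 2√(28574) + 182 = 339 + 2√(28574), so γ^2 - 339 = 2√(28574); squaring, (γ^2 - 339)^2 = 4·28574, i.e. γ^4 - 678γ^2 + 114921 - 114296 = 0, i.e. γ^4 - 678γ^2 + 625 = 0. So γ is a root of x^4 - 678x^2 + 625. This polynomial is irreducible over Q: it has no rational root (each ±√157 ± √182 is irrational), and any factorization into two quadratics over Q would force √(28574) ∈ Q (pairing opposite roots) or √157, √182 ∈ Q (other pairings), all impossible. Hence [Q(γ):Q] = 4 = [Q(√157, √182):Q], so Q(γ) = Q(√157, √182).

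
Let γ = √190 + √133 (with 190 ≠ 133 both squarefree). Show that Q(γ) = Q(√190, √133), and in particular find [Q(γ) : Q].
[Q(γ) : Q] = 4 (equivalently, Q(γ) = Q(√190, √133))

Obviously Q(γ) ⊆ Q(√190, √133), and [Q(√190, √133):Q] = 4 (since 190, 133 are distinct squarefree integers > 1 with 25270 not a perfect square). To show equality we compute the minimal polynomial of γ. From γ = √190 + √133: γ^2 = 190 + 2√(25270) + 133 = 323 + 2√(25270), so γ^2 - 323 = 2√(25270); squaring, (γ^2 - 323)^2 = 4·25270, i.e. γ^4 - 646γ^2 + 104329 - 101080 = 0, i.e. γ^4 - 646γ^2 + 3249 = 0. So γ is a root of x^4 - 646x^2 + 3249. This polynomial is irreducible over Q: it has no rational root (each ±√190 ± √133 is irrational), and any factorization into two quadratics over Q would force √(25270) ∈ Q (pairing opposite roots) or √190, √133 ∈ Q (other pairings), all impossible. Hence [Q(γ):Q] = 4 = [Q(√190, √133):Q], so Q(γ) = Q(√190, √133).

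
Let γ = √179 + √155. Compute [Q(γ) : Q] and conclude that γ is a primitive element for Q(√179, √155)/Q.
[Q(γ) : Q] = 4 (equivalently, Q(γ) = Q(√179, √155))

Obviously Q(γ) ⊆ Q(√179, √155), and [Q(√179, √155):Q] = 4 (since 179, 155 are distinct squarefree integers > 1 with 27745 not a perfect square). To show equality we compute the minimal polynomial of γ. From γ = √179 + √155: γ^2 = 179 + 2√(27745) + 155 = 334 + 2√(27745), so γ^2 - 334 = 2√(27745); squaring, (γ^2 - 334)^2 = 4·27745, i.e. γ^4 - 668γ^2 + 111556 - 110980 = 0, i.e. γ^4 - 668γ^2 + 576 = 0. So γ is a root of x^4 - 668x^2 + 576. This polynomial is irreducible over Q: it has no rational root (each ±√179 ± √155 is irrational), and any factorization into two quadratics over Q would force √(27745) ∈ Q (pairing opposite roots) or √179, √155 ∈ Q (other pairings), all impossible. Hence [Q(γ):Q] = 4 = [Q(√179, √155):Q], so Q(γ) = Q(√179, √155).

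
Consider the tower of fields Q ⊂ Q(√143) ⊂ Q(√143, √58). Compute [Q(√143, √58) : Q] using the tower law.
[Q(√143, √58) : Q] = 4

[Q(√143):Q] = 2 (min poly x^2 - 143, irreducible since 143 is squarefree > 1). For the top step, suppose √58 ∈ Q(√143), say √58 = c + d√143 with c, d ∈ Q. Squaring: 58 = c^2 + 143d^2 + 2cd√143. Since √143 ∉ Q this forces 2cd = 0. If d = 0 then √58 = c ∈ Q, contradicting 58 squarefree > 1. If c = 0 then 58 = 143d^2, so 143·58 = (143d)^2 is a perfect square in Q — but 143·58 = 8294 is not a perfect square (since 143 and 58 are distinct squarefree integers). Contradiction. Hence √58 ∉ Q(√143), so x^2 - 58 stays irreducible over Q(√143) and [Q(√143, √58) : Q(√143)] = 2. By the tower law, [Q(√143, √58) : Q] = 2 · 2 = 4.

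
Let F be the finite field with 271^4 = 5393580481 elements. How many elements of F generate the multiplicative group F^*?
There are φ(5393580480) = 1353646080 primitive elements

F_q^* is cyclic of order q - 1 = 5393580480. A cyclic group of order m has exactly φ(m) generators. Here m = 5393580480 = 2^6 · 3^3 · 5 · 17 · 36721, so the number of primitive elements is φ(5393580480) = 1353646080.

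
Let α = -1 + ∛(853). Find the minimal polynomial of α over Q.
m_α(x) = x^3 + 3x^2 + 3x - 852

Set β = α + 1 = ∛(853), so β^3 = 853. Then (α + 1)^3 - 853 = 0, i.e. α is a root of g(x) = (x + 1)^3 - 853 = x^3 + 3x^2 + 3x - 852. Since g(x) = h(x + 1) where h(x) = x^3 - 853, and h is irreducible over Q (because 853 is not a perfect cube, so h has no rational root, and a monic cubic with no rational root is irreducible), g is also irreducible (irreducibility is preserved under the substitution x → x + 1). Hence m_α(x) = x^3 + 3x^2 + 3x - 852.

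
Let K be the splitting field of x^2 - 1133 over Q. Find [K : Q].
[K : Q] = 2

f(x) = x^2 - 1133 factors as (x - √1133)(x + √1133). The splitting field is K = Q(√1133). Since 1133 is squarefree and > 1, it is not a perfect square, so x^2 - 1133 is irreducible over Q and [Q(√1133) : Q] = 2. Hence [K : Q] = 2.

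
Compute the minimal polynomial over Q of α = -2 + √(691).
m_α(x) = x^2 + 4x - 687

From α + 2 = √(691), squaring gives (α + 2)^2 = 691, i.e. α^2 + 4α + 4 = 691, so α^2 + 4α - 687 = 0. The discriminant of x^2 + 4x - 687 is (4)^2 - 4·(-687) = 16 + 2748 = 2764, and 4·(691) is not a perfect square in Q since 691 is squarefree and ≠ 1. Hence x^2 + 4x - 687 is irreducible over Q and is the minimal polynomial of α.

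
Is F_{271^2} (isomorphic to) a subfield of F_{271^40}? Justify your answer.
Yes: F_{271^2} is a subfield of F_{271^40}

F_{p^m} embeds in F_{p^n} iff m | n (since F_{p^n} is the splitting field of x^(p^n) - x, and F_{p^m} ⊂ F_{p^n} forces p^n to be a power of p^m, i.e. m | n; conversely if m | n then every root of x^(p^m) - x is a root of x^(p^n) - x). Here 2 | 40 (since 40 = 20·2), so F_{271^2} is a subfield of F_{271^40}, and [F_{271^40} : F_{271^2}] = 40/2 = 20.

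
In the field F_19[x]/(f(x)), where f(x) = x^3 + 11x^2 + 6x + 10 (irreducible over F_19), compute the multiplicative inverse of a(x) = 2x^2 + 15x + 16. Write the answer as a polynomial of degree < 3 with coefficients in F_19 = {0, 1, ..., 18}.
a(x)^(-1) ≡ 6x^2 + 4x + 18 (mod f(x))

Since f is irreducible over F_19, F_19[x]/(f) is a field and a(x) ≠ 0 has an inverse. Apply the extended Euclidean algorithm to f(x) and a(x) in F_19[x]: f(x) = (10x + 16)·a(x) + (5x + 1);  a(x) = (8x + 9)·(5x + 1) + (7). The last nonzero remainder is the constant 7 = gcd(f, a) in F_19. Back-substituting through the division chain expresses 7 = s(x)·a(x) + t(x)·f(x) with s(x) ≡ 4x^2 + 9x + 12 (mod f), so (4x^2 + 9x + 12)·a(x) ≡ 7 (mod f). Multiplying by 7^(-1) ≡ 11 in F_19 gives a(x)^(-1) ≡ 11·(4x^2 + 9x + 12) ≡ 6x^2 + 4x + 18 (mod f). Check: (2x^2 + 15x + 16)·(6x^2 + 4x + 18) = 12x^4 + 3x^3 + 2x^2 + 11x + 3 ≡ 1 (mod x^3 + 11x^2 + 6x + 10).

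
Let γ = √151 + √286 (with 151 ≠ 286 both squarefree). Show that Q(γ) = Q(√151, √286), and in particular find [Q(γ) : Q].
[Q(γ) : Q] = 4 (equivalently, Q(γ) = Q(√151, √286))

Obviously Q(γ) ⊆ Q(√151, √286), and [Q(√151, √286):Q] = 4 (since 151, 286 are distinct squarefree integers > 1 with 43186 not a perfect square). To show equality we compute the minimal polynomial of γ. From γ = √151 + √286: γ^2 = 151 + 2√(43186) + 286 = 437 + 2√(43186), so γ^2 - 437 = 2√(43186); squaring, (γ^2 - 437)^2 = 4·43186, i.e. γ^4 - 874γ^2 + 190969 - 172744 = 0, i.e. γ^4 - 874γ^2 + 18225 = 0. So γ is a root of x^4 - 874x^2 + 18225. This polynomial is irreducible over Q: it has no rational root (each ±√151 ± √286 is irrational), and any factorization into two quadratics over Q would force √(43186) ∈ Q (pairing opposite roots) or √151, √286 ∈ Q (other pairings), all impossible. Hence [Q(γ):Q] = 4 = [Q(√151, √286):Q], so Q(γ) = Q(√151, √286).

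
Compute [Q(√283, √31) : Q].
[Q(√283, √31) : Q] = 4

[Q(√283):Q] = 2 (min poly x^2 - 283, irreducible since 283 is squarefree > 1). For the top step, suppose √31 ∈ Q(√283), say √31 = c + d√283 with c, d ∈ Q. Squaring: 31 = c^2 + 283d^2 + 2cd√283. Since √283 ∉ Q this forces 2cd = 0. If d = 0 then √31 = c ∈ Q, contradicting 31 squarefree > 1. If c = 0 then 31 = 283d^2, so 283·31 = (283d)^2 is a perfect square in Q — but 283·31 = 8773 is not a perfect square (since 283 and 31 are distinct squarefree integers). Contradiction. Hence √31 ∉ Q(√283), so x^2 - 31 stays irreducible over Q(√283) and [Q(√283, √31) : Q(√283)] = 2. By the tower law, [Q(√283, √31) : Q] = 2 · 2 = 4.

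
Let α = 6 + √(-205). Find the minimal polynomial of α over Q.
m_α(x) = x^2 - 12x + 241

From α - 6 = √(-205), squaring gives (α - 6)^2 = -205, i.e. α^2 - 12α + 36 = -205, so α^2 - 12α + 241 = 0. The discriminant of x^2 - 12x + 241 is (-12)^2 - 4·(241) = 144 - 964 = -820, and 4·(-205) is not a perfect square in Q since -205 is squarefree and ≠ 1. Hence x^2 - 12x + 241 is irreducible over Q and is the minimal polynomial of α.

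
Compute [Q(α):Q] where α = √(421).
[Q(α):Q] = 2

[Q(α):Q] equals the degree of the minimal polynomial of α. Here α^2 = 421 and x^2 - 421 is irreducible (d = 421 is squarefree, ≠ 1, hence not a square), so deg(m_α) = 2. Thus [Q(α):Q] = 2.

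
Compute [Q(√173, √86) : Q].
[Q(√173, √86) : Q] = 4

[Q(√173):Q] = 2 (min poly x^2 - 173, irreducible since 173 is squarefree > 1). For the top step, suppose √86 ∈ Q(√173), say √86 = c + d√173 with c, d ∈ Q. Squaring: 86 = c^2 + 173d^2 + 2cd√173. Since √173 ∉ Q this forces 2cd = 0. If d = 0 then √86 = c ∈ Q, contradicting 86 squarefree > 1. If c = 0 then 86 = 173d^2, so 173·86 = (173d)^2 is a perfect square in Q — but 173·86 = 14878 is not a perfect square (since 173 and 86 are distinct squarefree integers). Contradiction. Hence √86 ∉ Q(√173), so x^2 - 86 stays irreducible over Q(√173) and [Q(√173, √86) : Q(√173)] = 2. By the tower law, [Q(√173, √86) : Q] = 2 · 2 = 4.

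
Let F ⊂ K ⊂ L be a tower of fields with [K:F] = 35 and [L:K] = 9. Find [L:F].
[L:F] = 315

The tower law says that for any tower of field extensions F ⊂ K ⊂ L with finite degrees, [L:F] = [L:K] · [K:F]. Here this gives [L:F] = 9 · 35 = 315.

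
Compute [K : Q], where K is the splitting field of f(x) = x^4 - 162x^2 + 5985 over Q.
[K : Q] = 4

Solving the quadratic in x^2: x^2 = (162 ± √(162^2 - 4·5985))/2 = (162 ± √2304)/2 = (162 ± 48)/2, giving x^2 = 57 or x^2 = 105. So f(x) = (x^2 - 57)(x^2 - 105) and the roots of f are ±√57, ±√105. Hence the splitting field is K = Q(√57, √105). Since 57 and 105 are distinct squarefree integers > 1, their product 5985 is not a perfect square, so √105 ∉ Q(√57). By the tower law [K:Q] = [Q(√57,√105):Q(√57)] · [Q(√57):Q] = 2 · 2 = 4.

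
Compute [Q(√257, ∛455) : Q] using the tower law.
[Q(√257, ∛455) : Q] = 6

Let L = Q(√257, ∛455). Since Q(√257) ⊂ L and [Q(√257):Q] = 2, the tower law gives 2 | [L:Q]. Likewise Q(∛455) ⊂ L with [Q(∛455):Q] = 3 (because 455 is not a perfect cube), so 3 | [L:Q]. As gcd(2,3) = 1, [L:Q] is divisible by 6. Conversely L is generated over Q by √257 and ∛455, so [L:Q] ≤ 2·3 = 6. Therefore [Q(√257, ∛455) : Q] = 6.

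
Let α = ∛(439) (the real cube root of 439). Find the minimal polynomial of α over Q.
m_α(x) = x^3 - 439

α satisfies α^3 = 439, so x^3 - 439 annihilates α. By the rational root test, a rational root p/q (in lowest terms) of x^3 - 439 would satisfy p^3 = 439 q^3, forcing q = 1 and p^3 = 439; but 439 is not a perfect cube, contradiction. A monic cubic over Q with no rational root is irreducible (any nontrivial factorization would include a linear factor). Hence x^3 - 439 is the minimal polynomial of α, and in particular [Q(α):Q] = 3.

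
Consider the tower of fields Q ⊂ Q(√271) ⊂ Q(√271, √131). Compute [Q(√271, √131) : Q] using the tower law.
[Q(√271, √131) : Q] = 4

[Q(√271):Q] = 2 (min poly x^2 - 271, irreducible since 271 is squarefree > 1). For the top step, suppose √131 ∈ Q(√271), say √131 = c + d√271 with c, d ∈ Q. Squaring: 131 = c^2 + 271d^2 + 2cd√271. Since √271 ∉ Q this forces 2cd = 0. If d = 0 then √131 = c ∈ Q, contradicting 131 squarefree > 1. If c = 0 then 131 = 271d^2, so 271·131 = (271d)^2 is a perfect square in Q — but 271·131 = 35501 is not a perfect square (since 271 and 131 are distinct squarefree integers). Contradiction. Hence √131 ∉ Q(√271), so x^2 - 131 stays irreducible over Q(√271) and [Q(√271, √131) : Q(√271)] = 2. By the tower law, [Q(√271, √131) : Q] = 2 · 2 = 4.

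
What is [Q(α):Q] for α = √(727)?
[Q(α):Q] = 2

[Q(α):Q] equals the degree of the minimal polynomial of α. Here α^2 = 727 and x^2 - 727 is irreducible (d = 727 is squarefree, ≠ 1, hence not a square), so deg(m_α) = 2. Thus [Q(α):Q] = 2.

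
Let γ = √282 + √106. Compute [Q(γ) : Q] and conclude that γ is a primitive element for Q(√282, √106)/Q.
[Q(γ) : Q] = 4 (equivalently, Q(γ) = Q(√282, √106))

Obviously Q(γ) ⊆ Q(√282, √106), and [Q(√282, √106):Q] = 4 (since 282, 106 are distinct squarefree integers > 1 with 29892 not a perfect square). To show equality we compute the minimal polynomial of γ. From γ = √282 + √106: γ^2 = 282 + 2√(29892) + 106 = 388 + 2√(29892), so γ^2 - 388 = 2√(29892); squaring, (γ^2 - 388)^2 = 4·29892, i.e. γ^4 - 776γ^2 + 150544 - 119568 = 0, i.e. γ^4 - 776γ^2 + 30976 = 0. So γ is a root of x^4 - 776x^2 + 30976. This polynomial is irreducible over Q: it has no rational root (each ±√282 ± √106 is irrational), and any factorization into two quadratics over Q would force √(29892) ∈ Q (pairing opposite roots) or √282, √106 ∈ Q (other pairings), all impossible. Hence [Q(γ):Q] = 4 = [Q(√282, √106):Q], so Q(γ) = Q(√282, √106).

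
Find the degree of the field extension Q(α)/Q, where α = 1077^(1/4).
[Q(α):Q] = 4

α is a root of x^4 - 1077. By Eisenstein's criterion at the prime p = 3 (which divides the constant term 1077 but p^2 = 9 does not, since 1077 is squarefree), x^4 - 1077 is irreducible over Q. Hence [Q(α):Q] = 4.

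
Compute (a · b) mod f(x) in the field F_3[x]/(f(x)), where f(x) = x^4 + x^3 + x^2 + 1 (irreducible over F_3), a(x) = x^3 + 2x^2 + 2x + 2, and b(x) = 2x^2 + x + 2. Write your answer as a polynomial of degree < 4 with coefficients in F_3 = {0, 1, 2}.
a · b ≡ x^2 + x + 1 (mod f(x))

Multiply in F_3[x]: a(x)·b(x) = (x^3 + 2x^2 + 2x + 2)·(2x^2 + x + 2) = 2x^5 + 2x^4 + 2x^3 + x^2 + 1. This has degree ≥ 4, so divide by f(x) over F_3: 2x^5 + 2x^4 + 2x^3 + x^2 + 1 = (2x)·(x^4 + x^3 + x^2 + 1) + (x^2 + x + 1). Hence a·b ≡ x^2 + x + 1 (mod f). (F_3[x]/(f) is a field with 3^4 = 81 elements since f is irreducible of degree 4.)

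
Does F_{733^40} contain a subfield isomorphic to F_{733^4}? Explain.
Yes: F_{733^4} is a subfield of F_{733^40}

F_{p^m} embeds in F_{p^n} iff m | n (since F_{p^n} is the splitting field of x^(p^n) - x, and F_{p^m} ⊂ F_{p^n} forces p^n to be a power of p^m, i.e. m | n; conversely if m | n then every root of x^(p^m) - x is a root of x^(p^n) - x). Here 4 | 40 (since 40 = 10·4), so F_{733^4} is a subfield of F_{733^40}, and [F_{733^40} : F_{733^4}] = 40/4 = 10.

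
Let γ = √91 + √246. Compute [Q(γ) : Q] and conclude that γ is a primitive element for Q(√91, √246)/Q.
[Q(γ) : Q] = 4 (equivalently, Q(γ) = Q(√91, √246))

Obviously Q(γ) ⊆ Q(√91, √246), and [Q(√91, √246):Q] = 4 (since 91, 246 are distinct squarefree integers > 1 with 22386 not a perfect square). To show equality we compute the minimal polynomial of γ. From γ = √91 + √246: γ^2 = 91 + 2√(22386) + 246 = 337 + 2√(22386), so γ^2 - 337 = 2√(22386); squaring, (γ^2 - 337)^2 = 4·22386, i.e. γ^4 - 674γ^2 + 113569 - 89544 = 0, i.e. γ^4 - 674γ^2 + 24025 = 0. So γ is a root of x^4 - 674x^2 + 24025. This polynomial is irreducible over Q: it has no rational root (each ±√91 ± √246 is irrational), and any factorization into two quadratics over Q would force √(22386) ∈ Q (pairing opposite roots) or √91, √246 ∈ Q (other pairings), all impossible. Hence [Q(γ):Q] = 4 = [Q(√91, √246):Q], so Q(γ) = Q(√91, √246).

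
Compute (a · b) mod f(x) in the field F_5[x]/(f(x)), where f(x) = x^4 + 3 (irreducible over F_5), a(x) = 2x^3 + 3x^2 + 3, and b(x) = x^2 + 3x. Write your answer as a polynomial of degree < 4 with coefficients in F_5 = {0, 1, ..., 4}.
a · b ≡ 4x^3 + 3x^2 + 3x + 3 (mod f(x))

Multiply in F_5[x]: a(x)·b(x) = (2x^3 + 3x^2 + 3)·(x^2 + 3x) = 2x^5 + 4x^4 + 4x^3 + 3x^2 + 4x. This has degree ≥ 4, so divide by f(x) over F_5: 2x^5 + 4x^4 + 4x^3 + 3x^2 + 4x = (2x + 4)·(x^4 + 3) + (4x^3 + 3x^2 + 3x + 3). Hence a·b ≡ 4x^3 + 3x^2 + 3x + 3 (mod f). (F_5[x]/(f) is a field with 5^4 = 625 elements since f is irreducible of degree 4.)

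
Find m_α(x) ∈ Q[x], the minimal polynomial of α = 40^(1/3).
m_α(x) = x^3 - 40

α satisfies α^3 = 40, so x^3 - 40 annihilates α. By the rational root test, a rational root p/q (in lowest terms) of x^3 - 40 would satisfy p^3 = 40 q^3, forcing q = 1 and p^3 = 40; but 40 is not a perfect cube, contradiction. A monic cubic over Q with no rational root is irreducible (any nontrivial factorization would include a linear factor). Hence x^3 - 40 is the minimal polynomial of α, and in particular [Q(α):Q] = 3.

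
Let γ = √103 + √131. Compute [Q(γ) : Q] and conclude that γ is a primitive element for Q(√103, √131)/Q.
[Q(γ) : Q] = 4 (equivalently, Q(γ) = Q(√103, √131))

Obviously Q(γ) ⊆ Q(√103, √131), and [Q(√103, √131):Q] = 4 (since 103, 131 are distinct squarefree integers > 1 with 13493 not a perfect square). To show equality we compute the minimal polynomial of γ. From γ = √103 + √131: γ^2 = 103 + 2√(13493) + 131 = 234 + 2√(13493), so γ^2 - 234 = 2√(13493); squaring, (γ^2 - 234)^2 = 4·13493, i.e. γ^4 - 468γ^2 + 54756 - 53972 = 0, i.e. γ^4 - 468γ^2 + 784 = 0. So γ is a root of x^4 - 468x^2 + 784. This polynomial is irreducible over Q: it has no rational root (each ±√103 ± √131 is irrational), and any factorization into two quadratics over Q would force √(13493) ∈ Q (pairing opposite roots) or √103, √131 ∈ Q (other pairings), all impossible. Hence [Q(γ):Q] = 4 = [Q(√103, √131):Q], so Q(γ) = Q(√103, √131).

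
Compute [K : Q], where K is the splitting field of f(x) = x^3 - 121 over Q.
[K : Q] = 6

The roots of x^3 - 121 are ∛121, ω∛121, ω^2∛121 where ω = e^(2πi/3) is a primitive cube root of unity, so K = Q(∛121, ω). Now [Q(∛121):Q] = 3 (since 121 is not a perfect cube, x^3 - 121 is irreducible) and [Q(ω):Q] = 2. Both 2 and 3 divide [K:Q], and [K:Q] ≤ 3·2 = 6, so [K:Q] = 6. (Equivalently: Q(∛121) ⊂ R but ω ∉ R, so [K : Q(∛121)] = 2.)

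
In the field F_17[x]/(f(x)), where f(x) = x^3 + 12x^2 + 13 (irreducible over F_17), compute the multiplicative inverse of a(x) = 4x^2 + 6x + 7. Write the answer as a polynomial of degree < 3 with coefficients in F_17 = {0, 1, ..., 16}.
a(x)^(-1) ≡ 15x^2 + 6x + 4 (mod f(x))

Since f is irreducible over F_17, F_17[x]/(f) is a field and a(x) ≠ 0 has an inverse. Apply the extended Euclidean algorithm to f(x) and a(x) in F_17[x]: f(x) = (13x + 9)·a(x) + (8x + 1);  a(x) = (9x + 6)·(8x + 1) + (1). The last nonzero remainder is the constant 1 = gcd(f, a) in F_17. Back-substituting through the division chain expresses 1 = s(x)·a(x) + t(x)·f(x) with s(x) ≡ 15x^2 + 6x + 4 (mod f), so a(x)^(-1) ≡ s(x) = 15x^2 + 6x + 4 (mod f). Check: (4x^2 + 6x + 7)·(15x^2 + 6x + 4) = 9x^4 + 12x^3 + 4x^2 + 15x + 11 ≡ 1 (mod x^3 + 12x^2 + 13).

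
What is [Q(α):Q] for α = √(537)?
[Q(α):Q] = 2

[Q(α):Q] equals the degree of the minimal polynomial of α. Here α^2 = 537 and x^2 - 537 is irreducible (d = 537 is squarefree, ≠ 1, hence not a square), so deg(m_α) = 2. Thus [Q(α):Q] = 2.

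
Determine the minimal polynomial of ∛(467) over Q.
m_α(x) = x^3 - 467

α satisfies α^3 = 467, so x^3 - 467 annihilates α. By the rational root test, a rational root p/q (in lowest terms) of x^3 - 467 would satisfy p^3 = 467 q^3, forcing q = 1 and p^3 = 467; but 467 is not a perfect cube, contradiction. A monic cubic over Q with no rational root is irreducible (any nontrivial factorization would include a linear factor). Hence x^3 - 467 is the minimal polynomial of α, and in particular [Q(α):Q] = 3.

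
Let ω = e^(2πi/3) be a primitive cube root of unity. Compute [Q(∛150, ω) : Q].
[Q(∛150, ω) : Q] = 6

[Q(∛150):Q] = 3 (min poly x^3 - 150, irreducible since 150 is not a perfect cube). [Q(ω):Q] = 2 (min poly x^2 + x + 1). Since Q(∛150) ⊂ R and ω ∉ R, we have ω ∉ Q(∛150), so x^2 + x + 1 remains irreducible over Q(∛150) and [Q(∛150, ω) : Q(∛150)] = 2. By the tower law, [Q(∛150, ω) : Q] = 3 · 2 = 6. (In fact Q(∛150, ω) is the splitting field of x^3 - 150 over Q.)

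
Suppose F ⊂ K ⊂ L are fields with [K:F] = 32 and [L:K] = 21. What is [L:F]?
[L:F] = 672

The tower law says that for any tower of field extensions F ⊂ K ⊂ L with finite degrees, [L:F] = [L:K] · [K:F]. Here this gives [L:F] = 21 · 32 = 672.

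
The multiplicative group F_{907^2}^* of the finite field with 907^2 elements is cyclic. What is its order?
|F_{907^2}^*| = 822648

F_{907^2} has 907^2 = 822649 elements; its multiplicative group consists of all nonzero elements, so |F_{907^2}^*| = 822649 - 1 = 822648. (It is cyclic since any finite subgroup of the multiplicative group of a field is cyclic.)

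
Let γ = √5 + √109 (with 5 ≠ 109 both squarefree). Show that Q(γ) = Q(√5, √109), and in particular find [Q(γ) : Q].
[Q(γ) : Q] = 4 (equivalently, Q(γ) = Q(√5, √109))

Obviously Q(γ) ⊆ Q(√5, √109), and [Q(√5, √109):Q] = 4 (since 5, 109 are distinct squarefree integers > 1 with 545 not a perfect square). To show equality we compute the minimal polynomial of γ. From γ = √5 + √109: γ^2 = 5 + 2√(545) + 109 = 114 + 2√(545), so γ^2 - 114 = 2√(545); squaring, (γ^2 - 114)^2 = 4·545, i.e. γ^4 - 228γ^2 + 12996 - 2180 = 0, i.e. γ^4 - 228γ^2 + 10816 = 0. So γ is a root of x^4 - 228x^2 + 10816. This polynomial is irreducible over Q: it has no rational root (each ±√5 ± √109 is irrational), and any factorization into two quadratics over Q would force √(545) ∈ Q (pairing opposite roots) or √5, √109 ∈ Q (other pairings), all impossible. Hence [Q(γ):Q] = 4 = [Q(√5, √109):Q], so Q(γ) = Q(√5, √109).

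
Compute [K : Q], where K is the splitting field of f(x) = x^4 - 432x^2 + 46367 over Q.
[K : Q] = 4

Solving the quadratic in x^2: x^2 = (432 ± √(432^2 - 4·46367))/2 = (432 ± √1156)/2 = (432 ± 34)/2, giving x^2 = 233 or x^2 = 199. So f(x) = (x^2 - 233)(x^2 - 199) and the roots of f are ±√233, ±√199. Hence the splitting field is K = Q(√233, √199). Since 233 and 199 are distinct squarefree integers > 1, their product 46367 is not a perfect square, so √199 ∉ Q(√233). By the tower law [K:Q] = [Q(√233,√199):Q(√233)] · [Q(√233):Q] = 2 · 2 = 4.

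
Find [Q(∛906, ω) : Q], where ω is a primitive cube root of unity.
[Q(∛906, ω) : Q] = 6

[Q(∛906):Q] = 3 (min poly x^3 - 906, irreducible since 906 is not a perfect cube). [Q(ω):Q] = 2 (min poly x^2 + x + 1). Since Q(∛906) ⊂ R and ω ∉ R, we have ω ∉ Q(∛906), so x^2 + x + 1 remains irreducible over Q(∛906) and [Q(∛906, ω) : Q(∛906)] = 2. By the tower law, [Q(∛906, ω) : Q] = 3 · 2 = 6. (In fact Q(∛906, ω) is the splitting field of x^3 - 906 over Q.)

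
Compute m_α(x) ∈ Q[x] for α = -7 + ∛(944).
m_α(x) = x^3 + 21x^2 + 147x - 601

Set β = α + 7 = ∛(944), so β^3 = 944. Then (α + 7)^3 - 944 = 0, i.e. α is a root of g(x) = (x + 7)^3 - 944 = x^3 + 21x^2 + 147x - 601. Since g(x) = h(x + 7) where h(x) = x^3 - 944, and h is irreducible over Q (because 944 is not a perfect cube, so h has no rational root, and a monic cubic with no rational root is irreducible), g is also irreducible (irreducibility is preserved under the substitution x → x + 7). Hence m_α(x) = x^3 + 21x^2 + 147x - 601.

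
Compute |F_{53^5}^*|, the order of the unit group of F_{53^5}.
|F_{53^5}^*| = 418195492

F_{53^5} has 53^5 = 418195493 elements; its multiplicative group consists of all nonzero elements, so |F_{53^5}^*| = 418195493 - 1 = 418195492. (It is cyclic since any finite subgroup of the multiplicative group of a field is cyclic.)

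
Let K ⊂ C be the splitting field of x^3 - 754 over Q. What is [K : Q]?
[K : Q] = 6

The roots of x^3 - 754 are ∛754, ω∛754, ω^2∛754 where ω = e^(2πi/3) is a primitive cube root of unity, so K = Q(∛754, ω). Now [Q(∛754):Q] = 3 (since 754 is not a perfect cube, x^3 - 754 is irreducible) and [Q(ω):Q] = 2. Both 2 and 3 divide [K:Q], and [K:Q] ≤ 3·2 = 6, so [K:Q] = 6. (Equivalently: Q(∛754) ⊂ R but ω ∉ R, so [K : Q(∛754)] = 2.)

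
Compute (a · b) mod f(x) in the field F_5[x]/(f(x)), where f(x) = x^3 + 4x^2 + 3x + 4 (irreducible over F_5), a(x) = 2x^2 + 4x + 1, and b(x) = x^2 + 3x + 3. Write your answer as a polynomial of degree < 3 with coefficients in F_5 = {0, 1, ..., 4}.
a · b ≡ x (mod f(x))

Multiply in F_5[x]: a(x)·b(x) = (2x^2 + 4x + 1)·(x^2 + 3x + 3) = 2x^4 + 4x^2 + 3. This has degree ≥ 3, so divide by f(x) over F_5: 2x^4 + 4x^2 + 3 = (2x + 2)·(x^3 + 4x^2 + 3x + 4) + (x). Hence a·b ≡ x (mod f). (F_5[x]/(f) is a field with 5^3 = 125 elements since f is irreducible of degree 3.)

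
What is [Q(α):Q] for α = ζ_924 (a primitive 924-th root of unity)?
[Q(α):Q] = 240

The minimal polynomial of ζ_924 over Q is the 924-th cyclotomic polynomial Φ_924(x), which is irreducible over Q and has degree φ(924) = 240. Hence [Q(α):Q] = φ(924) = 240.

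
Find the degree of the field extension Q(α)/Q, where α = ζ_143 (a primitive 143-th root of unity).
[Q(α):Q] = 120

The minimal polynomial of ζ_143 over Q is the 143-th cyclotomic polynomial Φ_143(x), which is irreducible over Q and has degree φ(143) = 120. Hence [Q(α):Q] = φ(143) = 120.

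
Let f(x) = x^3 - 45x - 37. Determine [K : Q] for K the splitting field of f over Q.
[K : Q] = 6

By the rational root test, any rational root of the monic integer polynomial f(x) = x^3 - 45x - 37 must be an integer dividing the constant term -37, i.e. one of ±{1, 37}. Evaluating: f(1) = -81, f(-1) = 7, f(37) = 48951, f(-37) = -49025; none is 0, so f has no rational root and is therefore irreducible over Q (a cubic with no linear factor over a field is irreducible). For an irreducible cubic, the Galois group is A_3 or S_3 according as the discriminant disc(f) = -4a^3 - 27b^2 = -4·(-45)^3 - 27·(-37)^2 = 327537 is or is not a square in Q. Here disc(f) = 327537 is not a perfect square in Q, so the Galois group of f over Q is not contained in A_3 and must be all of S_3. The splitting field has degree |S_3| = 6 over Q, so [K : Q] = 6.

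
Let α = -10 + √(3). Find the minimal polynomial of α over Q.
m_α(x) = x^2 + 20x + 97

From α + 10 = √(3), squaring gives (α + 10)^2 = 3, i.e. α^2 + 20α + 100 = 3, so α^2 + 20α + 97 = 0. The discriminant of x^2 + 20x + 97 is (20)^2 - 4·(97) = 400 - 388 = 12, and 4·(3) is not a perfect square in Q since 3 is squarefree and ≠ 1. Hence x^2 + 20x + 97 is irreducible over Q and is the minimal polynomial of α.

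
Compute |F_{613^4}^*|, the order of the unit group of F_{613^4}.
|F_{613^4}^*| = 141202341360

F_{613^4} has 613^4 = 141202341361 elements; its multiplicative group consists of all nonzero elements, so |F_{613^4}^*| = 141202341361 - 1 = 141202341360. (It is cyclic since any finite subgroup of the multiplicative group of a field is cyclic.)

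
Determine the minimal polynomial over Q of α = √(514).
m_α(x) = x^2 - 514

α satisfies α^2 - 514 = 0, so x^2 - 514 annihilates α. Since d = 514 is squarefree and ≠ 1, it is not a perfect square in Q, so x^2 - 514 has no rational root and is therefore irreducible over Q (a degree-2 polynomial over a field is irreducible iff it has no root). Hence m_α(x) = x^2 - 514.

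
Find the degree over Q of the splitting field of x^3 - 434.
[K : Q] = 6

The roots of x^3 - 434 are ∛434, ω∛434, ω^2∛434 where ω = e^(2πi/3) is a primitive cube root of unity, so K = Q(∛434, ω). Now [Q(∛434):Q] = 3 (since 434 is not a perfect cube, x^3 - 434 is irreducible) and [Q(ω):Q] = 2. Both 2 and 3 divide [K:Q], and [K:Q] ≤ 3·2 = 6, so [K:Q] = 6. (Equivalently: Q(∛434) ⊂ R but ω ∉ R, so [K : Q(∛434)] = 2.)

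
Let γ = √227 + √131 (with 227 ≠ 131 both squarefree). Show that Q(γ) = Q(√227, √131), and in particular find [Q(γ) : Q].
[Q(γ) : Q] = 4 (equivalently, Q(γ) = Q(√227, √131))

Obviously Q(γ) ⊆ Q(√227, √131), and [Q(√227, √131):Q] = 4 (since 227, 131 are distinct squarefree integers > 1 with 29737 not a perfect square). To show equality we compute the minimal polynomial of γ. From γ = √227 + √131: γ^2 = 227 + 2√(29737) + 131 = 358 + 2√(29737), so γ^2 - 358 = 2√(29737); squaring, (γ^2 - 358)^2 = 4·29737, i.e. γ^4 - 716γ^2 + 128164 - 118948 = 0, i.e. γ^4 - 716γ^2 + 9216 = 0. So γ is a root of x^4 - 716x^2 + 9216. This polynomial is irreducible over Q: it has no rational root (each ±√227 ± √131 is irrational), and any factorization into two quadratics over Q would force √(29737) ∈ Q (pairing opposite roots) or √227, √131 ∈ Q (other pairings), all impossible. Hence [Q(γ):Q] = 4 = [Q(√227, √131):Q], so Q(γ) = Q(√227, √131).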